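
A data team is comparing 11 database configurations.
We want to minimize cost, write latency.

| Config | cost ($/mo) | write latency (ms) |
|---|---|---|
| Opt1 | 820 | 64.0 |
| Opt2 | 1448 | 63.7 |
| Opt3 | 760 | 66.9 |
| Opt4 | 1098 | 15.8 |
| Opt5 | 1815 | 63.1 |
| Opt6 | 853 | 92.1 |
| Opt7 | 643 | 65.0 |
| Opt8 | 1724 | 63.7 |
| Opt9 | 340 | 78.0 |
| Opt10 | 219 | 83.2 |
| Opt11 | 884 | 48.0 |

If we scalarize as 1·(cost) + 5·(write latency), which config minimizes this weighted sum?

Opt10

Opt1: 1·820 + 5·64.0 = 1140.0
Opt2: 1·1448 + 5·63.7 = 1766.5
Opt3: 1·760 + 5·66.9 = 1094.5
Opt4: 1·1098 + 5·15.8 = 1177.0
Opt5: 1·1815 + 5·63.1 = 2130.5
Opt6: 1·853 + 5·92.1 = 1313.5
Opt7: 1·643 + 5·65.0 = 968.0
Opt8: 1·1724 + 5·63.7 = 2042.5
Opt9: 1·340 + 5·78.0 = 730.0
Opt10: 1·219 + 5·83.2 = 635.0
Opt11: 1·884 + 5·48.0 = 1124.0
Lowest: Opt10 at 635.0.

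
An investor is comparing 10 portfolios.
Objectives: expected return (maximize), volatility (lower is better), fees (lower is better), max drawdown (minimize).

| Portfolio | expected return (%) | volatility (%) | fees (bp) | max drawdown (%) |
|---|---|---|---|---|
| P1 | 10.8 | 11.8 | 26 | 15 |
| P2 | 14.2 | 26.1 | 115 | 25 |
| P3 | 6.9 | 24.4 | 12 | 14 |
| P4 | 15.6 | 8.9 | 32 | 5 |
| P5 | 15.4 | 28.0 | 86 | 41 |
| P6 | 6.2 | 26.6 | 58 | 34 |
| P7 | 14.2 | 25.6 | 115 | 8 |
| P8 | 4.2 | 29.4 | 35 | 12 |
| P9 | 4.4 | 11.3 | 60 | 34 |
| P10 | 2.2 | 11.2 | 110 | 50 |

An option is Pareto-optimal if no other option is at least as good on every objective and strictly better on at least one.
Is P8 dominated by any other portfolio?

P4 vs P8: expected return 15.6≥4.2, volatility 8.9≤29.4, fees 32≤35, max drawdown 5≤12 — P4 is at least as good on every objective and strictly better on at least one, so P4 dominates P8.

Yes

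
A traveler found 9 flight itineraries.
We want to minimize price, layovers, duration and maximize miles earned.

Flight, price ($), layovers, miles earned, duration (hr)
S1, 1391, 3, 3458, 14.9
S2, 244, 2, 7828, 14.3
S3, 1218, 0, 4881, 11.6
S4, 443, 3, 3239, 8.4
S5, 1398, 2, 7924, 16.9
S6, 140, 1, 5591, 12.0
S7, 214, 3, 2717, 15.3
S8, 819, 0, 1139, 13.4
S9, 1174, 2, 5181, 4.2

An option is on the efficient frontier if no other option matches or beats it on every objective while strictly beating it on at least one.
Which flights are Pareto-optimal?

S2, S3, S4, S5, S6, S8, S9

S1: dominated by S2 (price 244≤1391, layovers 2≤3, miles earned 7828≥3458, duration 14.3≤14.9).
S2: not dominated.
S3: not dominated.
S4: not dominated.
S5: not dominated (best miles earned).
S6: not dominated (best price).
S7: dominated by S6 (price 140≤214, layovers 1≤3, miles earned 5591≥2717, duration 12.0≤15.3).
S8: not dominated.
S9: not dominated (best duration).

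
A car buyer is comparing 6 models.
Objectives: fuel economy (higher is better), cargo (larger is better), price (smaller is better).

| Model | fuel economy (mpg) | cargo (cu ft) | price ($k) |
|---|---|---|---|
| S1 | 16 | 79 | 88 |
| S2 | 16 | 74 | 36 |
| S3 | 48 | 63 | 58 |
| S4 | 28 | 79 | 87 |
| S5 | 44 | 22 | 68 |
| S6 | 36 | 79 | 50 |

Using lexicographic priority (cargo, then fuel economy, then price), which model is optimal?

S6

First maximize cargo: best is 79, kept {S1, S4, S6}.
Then maximize fuel economy: best is 36, kept {S6}.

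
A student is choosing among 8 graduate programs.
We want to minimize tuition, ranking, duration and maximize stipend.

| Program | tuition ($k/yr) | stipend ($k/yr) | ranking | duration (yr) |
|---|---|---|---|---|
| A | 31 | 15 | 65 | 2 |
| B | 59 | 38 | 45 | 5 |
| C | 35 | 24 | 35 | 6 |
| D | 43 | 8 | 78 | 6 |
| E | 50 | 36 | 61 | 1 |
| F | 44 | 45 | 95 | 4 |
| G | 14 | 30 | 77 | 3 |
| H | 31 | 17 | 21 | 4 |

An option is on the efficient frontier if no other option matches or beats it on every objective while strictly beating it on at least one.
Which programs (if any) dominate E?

none

A: worse on stipend (15 vs 36).
B: worse on tuition (59 vs 50).
C: worse on stipend (24 vs 36).
D: worse on stipend (8 vs 36).
F: worse on ranking (95 vs 61).
G: worse on stipend (30 vs 36).
H: worse on stipend (17 vs 36).
No option dominates E.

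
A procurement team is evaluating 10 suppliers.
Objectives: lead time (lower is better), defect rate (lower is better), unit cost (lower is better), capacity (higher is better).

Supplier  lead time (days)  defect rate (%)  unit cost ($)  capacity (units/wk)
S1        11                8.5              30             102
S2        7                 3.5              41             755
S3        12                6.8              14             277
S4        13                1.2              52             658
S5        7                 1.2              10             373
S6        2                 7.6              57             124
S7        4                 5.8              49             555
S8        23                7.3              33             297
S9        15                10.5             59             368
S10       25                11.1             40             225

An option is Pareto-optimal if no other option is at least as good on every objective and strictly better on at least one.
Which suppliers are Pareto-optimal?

S2, S4, S5, S6, S7

S1: dominated by S5 (lead time 7≤11, defect rate 1.2≤8.5, unit cost 10≤30, capacity 373≥102).
S2: not dominated (best capacity).
S3: dominated by S5 (lead time 7≤12, defect rate 1.2≤6.8, unit cost 10≤14, capacity 373≥277).
S4: not dominated.
S5: not dominated (best unit cost).
S6: not dominated (best lead time).
S7: not dominated.
S8: dominated by S5 (lead time 7≤23, defect rate 1.2≤7.3, unit cost 10≤33, capacity 373≥297).
S9: dominated by S2 (lead time 7≤15, defect rate 3.5≤10.5, unit cost 41≤59, capacity 755≥368).
S10: dominated by S3 (lead time 12≤25, defect rate 6.8≤11.1, unit cost 14≤40, capacity 277≥225).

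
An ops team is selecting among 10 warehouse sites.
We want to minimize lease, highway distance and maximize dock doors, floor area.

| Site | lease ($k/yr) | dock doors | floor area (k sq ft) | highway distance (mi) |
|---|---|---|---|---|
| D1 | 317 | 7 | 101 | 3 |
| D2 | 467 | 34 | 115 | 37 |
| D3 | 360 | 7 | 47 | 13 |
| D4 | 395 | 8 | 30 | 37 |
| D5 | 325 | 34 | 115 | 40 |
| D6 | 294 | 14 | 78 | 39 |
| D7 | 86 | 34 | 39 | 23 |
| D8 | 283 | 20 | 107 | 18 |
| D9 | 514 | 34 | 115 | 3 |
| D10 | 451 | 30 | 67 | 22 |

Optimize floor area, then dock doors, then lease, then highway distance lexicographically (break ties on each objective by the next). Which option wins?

D5

First maximize floor area: best is 115, kept {D2, D5, D9}.
Then maximize dock doors: best is 34, kept {D2, D5, D9}.
Then minimize lease: best is 325, kept {D5}.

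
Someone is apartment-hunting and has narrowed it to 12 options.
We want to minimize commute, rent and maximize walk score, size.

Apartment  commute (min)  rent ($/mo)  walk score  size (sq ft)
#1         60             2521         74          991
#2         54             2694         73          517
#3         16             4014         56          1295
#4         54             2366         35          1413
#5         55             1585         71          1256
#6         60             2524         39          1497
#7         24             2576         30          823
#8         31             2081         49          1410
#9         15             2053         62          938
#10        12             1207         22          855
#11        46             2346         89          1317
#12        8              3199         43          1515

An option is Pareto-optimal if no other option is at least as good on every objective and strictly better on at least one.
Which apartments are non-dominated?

#3, #4, #5, #6, #8, #9, #10, #11, #12

#1: dominated by #11 (commute 46≤60, rent 2346≤2521, walk score 89≥74, size 1317≥991).
#2: dominated by #11 (commute 46≤54, rent 2346≤2694, walk score 89≥73, size 1317≥517).
#3: not dominated.
#4: not dominated.
#5: not dominated.
#6: not dominated.
#7: dominated by #9 (commute 15≤24, rent 2053≤2576, walk score 62≥30, size 938≥823).
#8: not dominated.
#9: not dominated.
#10: not dominated (best rent).
#11: not dominated (best walk score).
#12: not dominated (best commute).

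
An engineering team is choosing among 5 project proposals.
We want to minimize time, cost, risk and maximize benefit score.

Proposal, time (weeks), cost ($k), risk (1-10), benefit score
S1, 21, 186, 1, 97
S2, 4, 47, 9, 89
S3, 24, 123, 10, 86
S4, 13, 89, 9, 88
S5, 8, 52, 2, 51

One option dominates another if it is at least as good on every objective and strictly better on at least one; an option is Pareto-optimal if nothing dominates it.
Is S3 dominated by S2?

S2 vs S3: time 4≤24, cost 47≤123, risk 9≤10, benefit score 89≥86 — S2 is at least as good on every objective with at least one strict improvement.

Yes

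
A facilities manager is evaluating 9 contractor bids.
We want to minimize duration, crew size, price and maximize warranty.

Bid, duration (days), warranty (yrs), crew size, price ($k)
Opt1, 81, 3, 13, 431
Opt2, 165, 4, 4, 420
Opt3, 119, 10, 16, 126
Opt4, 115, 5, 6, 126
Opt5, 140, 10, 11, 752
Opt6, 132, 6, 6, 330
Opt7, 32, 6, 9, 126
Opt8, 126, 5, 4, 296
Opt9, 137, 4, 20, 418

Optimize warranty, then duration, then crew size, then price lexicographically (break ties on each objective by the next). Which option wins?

Opt3

First maximize warranty: best is 10, kept {Opt3, Opt5}.
Then minimize duration: best is 119, kept {Opt3}.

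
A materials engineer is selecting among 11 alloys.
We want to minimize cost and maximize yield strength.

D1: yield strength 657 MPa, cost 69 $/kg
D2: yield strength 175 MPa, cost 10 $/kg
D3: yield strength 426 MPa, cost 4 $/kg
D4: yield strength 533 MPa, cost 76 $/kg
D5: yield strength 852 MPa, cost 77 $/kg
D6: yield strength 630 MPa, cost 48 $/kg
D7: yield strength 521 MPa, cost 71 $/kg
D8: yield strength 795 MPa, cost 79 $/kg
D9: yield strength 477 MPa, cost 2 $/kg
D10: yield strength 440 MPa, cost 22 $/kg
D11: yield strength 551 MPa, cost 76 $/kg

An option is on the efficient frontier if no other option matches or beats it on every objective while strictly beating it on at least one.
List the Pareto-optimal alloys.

D1: not dominated.
D2: dominated by D3 (yield strength 426≥175, cost 4≤10).
D3: dominated by D9 (yield strength 477≥426, cost 2≤4).
D4: dominated by D1 (yield strength 657≥533, cost 69≤76).
D5: not dominated (best yield strength).
D6: not dominated.
D7: dominated by D1 (yield strength 657≥521, cost 69≤71).
D8: dominated by D5 (yield strength 852≥795, cost 77≤79).
D9: not dominated (best cost).
D10: dominated by D9 (yield strength 477≥440, cost 2≤22).
D11: dominated by D1 (yield strength 657≥551, cost 69≤76).

D1, D5, D6, D9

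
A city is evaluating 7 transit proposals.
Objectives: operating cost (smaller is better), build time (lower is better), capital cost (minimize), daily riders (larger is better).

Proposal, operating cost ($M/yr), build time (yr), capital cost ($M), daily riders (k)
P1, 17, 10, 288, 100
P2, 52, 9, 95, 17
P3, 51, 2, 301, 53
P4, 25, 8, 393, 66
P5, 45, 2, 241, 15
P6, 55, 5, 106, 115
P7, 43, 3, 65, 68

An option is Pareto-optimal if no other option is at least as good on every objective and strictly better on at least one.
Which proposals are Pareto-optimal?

P1: not dominated (best operating cost).
P2: dominated by P7 (operating cost 43≤52, build time 3≤9, capital cost 65≤95, daily riders 68≥17).
P3: not dominated.
P4: not dominated.
P5: not dominated.
P6: not dominated (best daily riders).
P7: not dominated (best capital cost).

P1, P3, P4, P5, P6, P7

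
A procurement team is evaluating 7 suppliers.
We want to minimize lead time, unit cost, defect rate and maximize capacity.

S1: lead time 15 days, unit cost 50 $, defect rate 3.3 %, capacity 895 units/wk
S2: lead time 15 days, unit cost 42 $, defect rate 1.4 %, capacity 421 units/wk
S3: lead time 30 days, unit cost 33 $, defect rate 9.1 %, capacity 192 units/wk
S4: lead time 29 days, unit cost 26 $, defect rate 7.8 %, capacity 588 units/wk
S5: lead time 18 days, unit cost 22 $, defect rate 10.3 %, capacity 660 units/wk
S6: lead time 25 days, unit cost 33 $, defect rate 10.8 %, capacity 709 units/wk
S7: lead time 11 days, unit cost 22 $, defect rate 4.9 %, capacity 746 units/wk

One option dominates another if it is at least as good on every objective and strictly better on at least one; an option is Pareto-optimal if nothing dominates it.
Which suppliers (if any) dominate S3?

S4: lead time 29≤30, unit cost 26≤33, defect rate 7.8≤9.1, capacity 588≥192 — dominates S3.
S7: lead time 11≤30, unit cost 22≤33, defect rate 4.9≤9.1, capacity 746≥192 — dominates S3.
Others (S1, S2, S5, S6) are each worse than S3 on at least one objective.

S4, S7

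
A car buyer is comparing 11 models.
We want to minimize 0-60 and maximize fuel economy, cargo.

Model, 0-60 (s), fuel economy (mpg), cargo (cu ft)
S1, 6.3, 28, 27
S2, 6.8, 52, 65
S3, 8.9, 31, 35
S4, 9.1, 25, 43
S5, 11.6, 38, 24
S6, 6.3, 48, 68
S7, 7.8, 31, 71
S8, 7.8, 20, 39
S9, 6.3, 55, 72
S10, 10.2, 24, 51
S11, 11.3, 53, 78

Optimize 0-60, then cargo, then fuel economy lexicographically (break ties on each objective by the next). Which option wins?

First minimize 0-60: best is 6.3, kept {S1, S6, S9}.
Then maximize cargo: best is 72, kept {S9}.

S9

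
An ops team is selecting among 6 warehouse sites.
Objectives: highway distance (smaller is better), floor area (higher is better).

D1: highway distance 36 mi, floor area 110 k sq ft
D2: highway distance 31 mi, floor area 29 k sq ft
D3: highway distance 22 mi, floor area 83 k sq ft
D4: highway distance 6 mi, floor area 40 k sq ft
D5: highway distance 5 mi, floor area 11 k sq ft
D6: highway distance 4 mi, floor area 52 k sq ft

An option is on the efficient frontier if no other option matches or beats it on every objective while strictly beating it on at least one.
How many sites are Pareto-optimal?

3

D1: not dominated (best floor area).
D2: dominated by D3 (highway distance 22≤31, floor area 83≥29).
D3: not dominated.
D4: dominated by D6 (highway distance 4≤6, floor area 52≥40).
D5: dominated by D6 (highway distance 4≤5, floor area 52≥11).
D6: not dominated (best highway distance).
Pareto-optimal: D1, D3, D6 → 3.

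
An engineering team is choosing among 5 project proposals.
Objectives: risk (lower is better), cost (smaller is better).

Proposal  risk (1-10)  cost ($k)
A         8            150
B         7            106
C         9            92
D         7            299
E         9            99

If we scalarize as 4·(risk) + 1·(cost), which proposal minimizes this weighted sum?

C

A: 4·8 + 1·150 = 182
B: 4·7 + 1·106 = 134
C: 4·9 + 1·92 = 128
D: 4·7 + 1·299 = 327
E: 4·9 + 1·99 = 135
Lowest: C at 128.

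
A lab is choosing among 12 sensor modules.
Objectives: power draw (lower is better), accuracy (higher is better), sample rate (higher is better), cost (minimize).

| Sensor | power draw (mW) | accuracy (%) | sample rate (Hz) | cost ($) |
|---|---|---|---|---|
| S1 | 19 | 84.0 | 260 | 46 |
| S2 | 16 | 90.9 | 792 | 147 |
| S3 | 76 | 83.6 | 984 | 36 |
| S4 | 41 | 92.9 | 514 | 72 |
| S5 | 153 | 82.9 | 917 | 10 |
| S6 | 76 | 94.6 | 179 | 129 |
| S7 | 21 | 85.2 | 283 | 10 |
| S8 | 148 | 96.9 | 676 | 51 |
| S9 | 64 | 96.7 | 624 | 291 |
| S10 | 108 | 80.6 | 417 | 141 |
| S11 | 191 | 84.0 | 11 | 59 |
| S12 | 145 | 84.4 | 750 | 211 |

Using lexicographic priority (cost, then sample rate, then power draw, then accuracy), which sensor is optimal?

First minimize cost: best is 10, kept {S5, S7}.
Then maximize sample rate: best is 917, kept {S5}.

S5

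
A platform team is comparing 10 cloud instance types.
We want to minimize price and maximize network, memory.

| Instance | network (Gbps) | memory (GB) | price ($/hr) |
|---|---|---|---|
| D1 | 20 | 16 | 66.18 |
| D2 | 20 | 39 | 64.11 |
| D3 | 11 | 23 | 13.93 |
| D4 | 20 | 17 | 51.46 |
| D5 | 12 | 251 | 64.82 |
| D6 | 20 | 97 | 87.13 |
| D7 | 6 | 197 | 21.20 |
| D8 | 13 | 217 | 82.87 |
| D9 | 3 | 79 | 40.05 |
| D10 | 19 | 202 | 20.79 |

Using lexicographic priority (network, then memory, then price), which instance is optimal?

D6

First maximize network: best is 20, kept {D1, D2, D4, D6}.
Then maximize memory: best is 97, kept {D6}.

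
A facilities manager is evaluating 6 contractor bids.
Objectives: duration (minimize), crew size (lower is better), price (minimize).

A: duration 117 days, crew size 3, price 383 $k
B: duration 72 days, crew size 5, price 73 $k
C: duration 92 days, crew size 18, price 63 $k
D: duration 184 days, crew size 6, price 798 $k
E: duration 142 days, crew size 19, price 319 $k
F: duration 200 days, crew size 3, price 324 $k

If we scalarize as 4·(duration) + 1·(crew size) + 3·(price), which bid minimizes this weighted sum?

A: 4·117 + 1·3 + 3·383 = 1620
B: 4·72 + 1·5 + 3·73 = 512
C: 4·92 + 1·18 + 3·63 = 575
D: 4·184 + 1·6 + 3·798 = 3136
E: 4·142 + 1·19 + 3·319 = 1544
F: 4·200 + 1·3 + 3·324 = 1775
Lowest: B at 512.

B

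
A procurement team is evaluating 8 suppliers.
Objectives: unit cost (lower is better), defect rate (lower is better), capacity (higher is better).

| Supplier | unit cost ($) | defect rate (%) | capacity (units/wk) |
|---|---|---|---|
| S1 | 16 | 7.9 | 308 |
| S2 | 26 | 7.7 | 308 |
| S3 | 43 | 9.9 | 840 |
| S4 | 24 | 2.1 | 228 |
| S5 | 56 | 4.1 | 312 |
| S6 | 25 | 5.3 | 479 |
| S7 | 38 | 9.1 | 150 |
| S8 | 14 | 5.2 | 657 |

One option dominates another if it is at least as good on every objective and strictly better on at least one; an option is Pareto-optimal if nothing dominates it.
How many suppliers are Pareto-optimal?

S1: dominated by S8 (unit cost 14≤16, defect rate 5.2≤7.9, capacity 657≥308).
S2: dominated by S6 (unit cost 25≤26, defect rate 5.3≤7.7, capacity 479≥308).
S3: not dominated (best capacity).
S4: not dominated (best defect rate).
S5: not dominated.
S6: dominated by S8 (unit cost 14≤25, defect rate 5.2≤5.3, capacity 657≥479).
S7: dominated by S1 (unit cost 16≤38, defect rate 7.9≤9.1, capacity 308≥150).
S8: not dominated (best unit cost).
Pareto-optimal: S3, S4, S5, S8 → 4.

4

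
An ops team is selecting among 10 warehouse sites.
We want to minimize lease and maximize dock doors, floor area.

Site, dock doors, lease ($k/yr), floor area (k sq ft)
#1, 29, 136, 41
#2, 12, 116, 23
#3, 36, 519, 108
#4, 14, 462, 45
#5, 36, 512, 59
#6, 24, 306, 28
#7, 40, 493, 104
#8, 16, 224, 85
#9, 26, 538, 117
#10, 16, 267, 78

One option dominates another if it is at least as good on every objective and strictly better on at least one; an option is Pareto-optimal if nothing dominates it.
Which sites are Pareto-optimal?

#1, #2, #3, #7, #8, #9

#1: not dominated.
#2: not dominated (best lease).
#3: not dominated.
#4: dominated by #8 (dock doors 16≥14, lease 224≤462, floor area 85≥45).
#5: dominated by #7 (dock doors 40≥36, lease 493≤512, floor area 104≥59).
#6: dominated by #1 (dock doors 29≥24, lease 136≤306, floor area 41≥28).
#7: not dominated (best dock doors).
#8: not dominated.
#9: not dominated (best floor area).
#10: dominated by #8 (dock doors 16≥16, lease 224≤267, floor area 85≥78).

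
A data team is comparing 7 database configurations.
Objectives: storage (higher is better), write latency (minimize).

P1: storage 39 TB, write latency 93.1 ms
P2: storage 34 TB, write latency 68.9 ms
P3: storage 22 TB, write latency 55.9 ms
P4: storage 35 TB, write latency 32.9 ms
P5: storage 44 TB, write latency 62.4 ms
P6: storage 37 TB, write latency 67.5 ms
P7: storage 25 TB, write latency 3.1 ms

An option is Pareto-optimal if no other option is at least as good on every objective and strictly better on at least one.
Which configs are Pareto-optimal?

P4, P5, P7

P1: dominated by P5 (storage 44≥39, write latency 62.4≤93.1).
P2: dominated by P4 (storage 35≥34, write latency 32.9≤68.9).
P3: dominated by P4 (storage 35≥22, write latency 32.9≤55.9).
P4: not dominated.
P5: not dominated (best storage).
P6: dominated by P5 (storage 44≥37, write latency 62.4≤67.5).
P7: not dominated (best write latency).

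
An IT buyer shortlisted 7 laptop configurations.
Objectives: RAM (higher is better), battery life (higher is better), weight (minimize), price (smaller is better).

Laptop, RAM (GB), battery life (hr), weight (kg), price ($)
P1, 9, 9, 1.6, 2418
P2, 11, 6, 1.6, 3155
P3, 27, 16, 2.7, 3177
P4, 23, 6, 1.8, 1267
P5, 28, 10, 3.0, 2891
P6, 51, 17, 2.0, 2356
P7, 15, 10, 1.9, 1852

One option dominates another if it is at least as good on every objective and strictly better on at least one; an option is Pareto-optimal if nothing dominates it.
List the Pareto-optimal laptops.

P1: not dominated.
P2: not dominated.
P3: dominated by P6 (RAM 51≥27, battery life 17≥16, weight 2.0≤2.7, price 2356≤3177).
P4: not dominated (best price).
P5: dominated by P6 (RAM 51≥28, battery life 17≥10, weight 2.0≤3.0, price 2356≤2891).
P6: not dominated (best RAM).
P7: not dominated.

P1, P2, P4, P6, P7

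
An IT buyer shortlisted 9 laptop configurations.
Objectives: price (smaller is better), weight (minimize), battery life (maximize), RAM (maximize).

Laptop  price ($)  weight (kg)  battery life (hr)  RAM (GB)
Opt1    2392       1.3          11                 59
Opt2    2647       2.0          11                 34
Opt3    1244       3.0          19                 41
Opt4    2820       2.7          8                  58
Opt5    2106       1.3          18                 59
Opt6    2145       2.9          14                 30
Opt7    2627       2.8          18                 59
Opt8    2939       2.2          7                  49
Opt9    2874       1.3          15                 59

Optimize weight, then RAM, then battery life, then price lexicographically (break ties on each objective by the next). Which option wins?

Opt5

First minimize weight: best is 1.3, kept {Opt1, Opt5, Opt9}.
Then maximize RAM: best is 59, kept {Opt1, Opt5, Opt9}.
Then maximize battery life: best is 18, kept {Opt5}.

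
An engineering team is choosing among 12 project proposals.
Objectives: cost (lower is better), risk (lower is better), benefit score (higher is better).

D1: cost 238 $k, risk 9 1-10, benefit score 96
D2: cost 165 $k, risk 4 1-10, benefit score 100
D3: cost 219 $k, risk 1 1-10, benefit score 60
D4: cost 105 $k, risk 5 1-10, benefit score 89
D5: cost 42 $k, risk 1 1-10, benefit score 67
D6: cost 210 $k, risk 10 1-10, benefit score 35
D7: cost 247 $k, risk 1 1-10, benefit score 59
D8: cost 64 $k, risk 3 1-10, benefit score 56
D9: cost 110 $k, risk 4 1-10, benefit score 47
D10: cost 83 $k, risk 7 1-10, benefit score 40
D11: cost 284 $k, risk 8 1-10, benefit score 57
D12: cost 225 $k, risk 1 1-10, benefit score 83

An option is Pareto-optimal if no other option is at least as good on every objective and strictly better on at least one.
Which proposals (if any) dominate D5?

none

D1: worse on cost (238 vs 42).
D2: worse on cost (165 vs 42).
D3: worse on cost (219 vs 42).
D4: worse on cost (105 vs 42).
D6: worse on cost (210 vs 42).
D7: worse on cost (247 vs 42).
D8: worse on cost (64 vs 42).
D9: worse on cost (110 vs 42).
D10: worse on cost (83 vs 42).
D11: worse on cost (284 vs 42).
D12: worse on cost (225 vs 42).
No option dominates D5.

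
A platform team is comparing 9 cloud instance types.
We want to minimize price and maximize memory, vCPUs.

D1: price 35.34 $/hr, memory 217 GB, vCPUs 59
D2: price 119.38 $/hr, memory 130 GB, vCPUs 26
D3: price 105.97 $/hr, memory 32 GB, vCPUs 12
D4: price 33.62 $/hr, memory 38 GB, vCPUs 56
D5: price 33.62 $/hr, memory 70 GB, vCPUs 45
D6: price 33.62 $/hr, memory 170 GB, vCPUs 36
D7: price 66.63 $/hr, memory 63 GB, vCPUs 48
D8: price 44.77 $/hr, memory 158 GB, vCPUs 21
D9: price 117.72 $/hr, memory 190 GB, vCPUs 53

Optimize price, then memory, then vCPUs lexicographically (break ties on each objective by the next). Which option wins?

D6

First minimize price: best is 33.62, kept {D4, D5, D6}.
Then maximize memory: best is 170, kept {D6}.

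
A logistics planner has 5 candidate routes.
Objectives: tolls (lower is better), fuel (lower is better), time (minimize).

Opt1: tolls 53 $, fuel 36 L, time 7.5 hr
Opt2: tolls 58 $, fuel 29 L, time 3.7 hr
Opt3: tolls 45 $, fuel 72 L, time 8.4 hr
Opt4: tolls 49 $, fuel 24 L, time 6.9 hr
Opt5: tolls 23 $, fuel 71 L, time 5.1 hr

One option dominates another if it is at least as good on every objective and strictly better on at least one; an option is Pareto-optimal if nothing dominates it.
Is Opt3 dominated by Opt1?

Opt1 vs Opt3: Opt1 is worse on tolls (53 vs 45), so it does not dominate Opt3.

No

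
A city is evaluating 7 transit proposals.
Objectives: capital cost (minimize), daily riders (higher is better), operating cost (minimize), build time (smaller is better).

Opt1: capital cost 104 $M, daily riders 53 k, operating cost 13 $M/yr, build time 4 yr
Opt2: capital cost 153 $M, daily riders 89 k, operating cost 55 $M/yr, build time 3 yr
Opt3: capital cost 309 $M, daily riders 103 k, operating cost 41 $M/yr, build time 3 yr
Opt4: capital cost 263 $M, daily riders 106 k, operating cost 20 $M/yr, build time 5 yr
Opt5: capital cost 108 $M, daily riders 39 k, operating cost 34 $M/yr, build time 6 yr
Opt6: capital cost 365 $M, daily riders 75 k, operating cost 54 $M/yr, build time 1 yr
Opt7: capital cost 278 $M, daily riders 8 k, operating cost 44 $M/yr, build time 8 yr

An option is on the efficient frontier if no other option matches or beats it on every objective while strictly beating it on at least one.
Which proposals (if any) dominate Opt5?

Opt1

Opt1: capital cost 104≤108, daily riders 53≥39, operating cost 13≤34, build time 4≤6 — dominates Opt5.
Others (Opt2, Opt3, Opt4, Opt6, Opt7) are each worse than Opt5 on at least one objective.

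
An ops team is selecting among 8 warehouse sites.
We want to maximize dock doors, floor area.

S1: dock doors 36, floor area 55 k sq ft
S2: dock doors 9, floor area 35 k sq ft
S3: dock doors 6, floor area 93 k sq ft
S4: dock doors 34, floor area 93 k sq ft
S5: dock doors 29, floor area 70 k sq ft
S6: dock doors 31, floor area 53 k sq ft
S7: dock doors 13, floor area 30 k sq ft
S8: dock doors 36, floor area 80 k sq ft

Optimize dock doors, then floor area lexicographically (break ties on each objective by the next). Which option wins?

S8

First maximize dock doors: best is 36, kept {S1, S8}.
Then maximize floor area: best is 80, kept {S8}.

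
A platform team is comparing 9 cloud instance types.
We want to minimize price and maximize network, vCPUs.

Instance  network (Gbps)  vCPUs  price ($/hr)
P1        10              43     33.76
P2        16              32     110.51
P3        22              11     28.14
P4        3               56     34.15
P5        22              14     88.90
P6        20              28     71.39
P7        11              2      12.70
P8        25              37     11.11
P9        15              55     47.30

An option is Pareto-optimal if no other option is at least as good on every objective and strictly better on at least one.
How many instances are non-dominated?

4

P1: not dominated.
P2: dominated by P8 (network 25≥16, vCPUs 37≥32, price 11.11≤110.51).
P3: dominated by P8 (network 25≥22, vCPUs 37≥11, price 11.11≤28.14).
P4: not dominated (best vCPUs).
P5: dominated by P8 (network 25≥22, vCPUs 37≥14, price 11.11≤88.90).
P6: dominated by P8 (network 25≥20, vCPUs 37≥28, price 11.11≤71.39).
P7: dominated by P8 (network 25≥11, vCPUs 37≥2, price 11.11≤12.70).
P8: not dominated (best network).
P9: not dominated.
Pareto-optimal: P1, P4, P8, P9 → 4.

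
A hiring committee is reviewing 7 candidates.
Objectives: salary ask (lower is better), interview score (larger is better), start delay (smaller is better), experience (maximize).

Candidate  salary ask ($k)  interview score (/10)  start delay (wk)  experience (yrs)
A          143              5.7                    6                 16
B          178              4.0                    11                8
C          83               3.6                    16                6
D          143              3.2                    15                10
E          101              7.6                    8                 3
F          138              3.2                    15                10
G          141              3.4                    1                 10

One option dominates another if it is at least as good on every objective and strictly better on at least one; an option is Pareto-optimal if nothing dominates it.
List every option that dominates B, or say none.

A

A: salary ask 143≤178, interview score 5.7≥4.0, start delay 6≤11, experience 16≥8 — dominates B.
Others (C, D, E, F, G) are each worse than B on at least one objective.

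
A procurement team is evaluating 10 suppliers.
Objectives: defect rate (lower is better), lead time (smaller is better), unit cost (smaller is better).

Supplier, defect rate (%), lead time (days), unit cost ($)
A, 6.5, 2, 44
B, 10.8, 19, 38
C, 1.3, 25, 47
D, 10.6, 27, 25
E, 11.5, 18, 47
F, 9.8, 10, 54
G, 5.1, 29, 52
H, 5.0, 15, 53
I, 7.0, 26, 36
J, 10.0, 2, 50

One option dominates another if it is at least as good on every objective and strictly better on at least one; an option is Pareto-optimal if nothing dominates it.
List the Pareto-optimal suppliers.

A: not dominated.
B: not dominated.
C: not dominated (best defect rate).
D: not dominated (best unit cost).
E: dominated by A (defect rate 6.5≤11.5, lead time 2≤18, unit cost 44≤47).
F: dominated by A (defect rate 6.5≤9.8, lead time 2≤10, unit cost 44≤54).
G: dominated by C (defect rate 1.3≤5.1, lead time 25≤29, unit cost 47≤52).
H: not dominated.
I: not dominated.
J: dominated by A (defect rate 6.5≤10.0, lead time 2≤2, unit cost 44≤50).

A, B, C, D, H, I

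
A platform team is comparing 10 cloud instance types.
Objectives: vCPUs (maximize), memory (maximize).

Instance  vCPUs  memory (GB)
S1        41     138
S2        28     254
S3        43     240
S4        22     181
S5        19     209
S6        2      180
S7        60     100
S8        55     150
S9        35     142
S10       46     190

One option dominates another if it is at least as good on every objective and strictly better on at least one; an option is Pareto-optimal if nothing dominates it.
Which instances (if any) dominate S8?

none

S1: worse on vCPUs (41 vs 55).
S2: worse on vCPUs (28 vs 55).
S3: worse on vCPUs (43 vs 55).
S4: worse on vCPUs (22 vs 55).
S5: worse on vCPUs (19 vs 55).
S6: worse on vCPUs (2 vs 55).
S7: worse on memory (100 vs 150).
S9: worse on vCPUs (35 vs 55).
S10: worse on vCPUs (46 vs 55).
No option dominates S8.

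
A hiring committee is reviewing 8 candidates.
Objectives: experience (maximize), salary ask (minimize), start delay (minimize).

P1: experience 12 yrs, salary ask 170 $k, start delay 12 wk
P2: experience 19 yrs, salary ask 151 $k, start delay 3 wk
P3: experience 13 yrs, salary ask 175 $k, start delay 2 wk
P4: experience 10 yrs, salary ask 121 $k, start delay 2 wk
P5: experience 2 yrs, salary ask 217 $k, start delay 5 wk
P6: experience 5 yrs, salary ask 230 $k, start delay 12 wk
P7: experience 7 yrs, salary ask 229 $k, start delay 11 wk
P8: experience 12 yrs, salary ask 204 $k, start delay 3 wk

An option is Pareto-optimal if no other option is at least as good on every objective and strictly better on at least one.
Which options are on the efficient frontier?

P1: dominated by P2 (experience 19≥12, salary ask 151≤170, start delay 3≤12).
P2: not dominated (best experience).
P3: not dominated.
P4: not dominated (best salary ask).
P5: dominated by P2 (experience 19≥2, salary ask 151≤217, start delay 3≤5).
P6: dominated by P1 (experience 12≥5, salary ask 170≤230, start delay 12≤12).
P7: dominated by P2 (experience 19≥7, salary ask 151≤229, start delay 3≤11).
P8: dominated by P2 (experience 19≥12, salary ask 151≤204, start delay 3≤3).

P2, P3, P4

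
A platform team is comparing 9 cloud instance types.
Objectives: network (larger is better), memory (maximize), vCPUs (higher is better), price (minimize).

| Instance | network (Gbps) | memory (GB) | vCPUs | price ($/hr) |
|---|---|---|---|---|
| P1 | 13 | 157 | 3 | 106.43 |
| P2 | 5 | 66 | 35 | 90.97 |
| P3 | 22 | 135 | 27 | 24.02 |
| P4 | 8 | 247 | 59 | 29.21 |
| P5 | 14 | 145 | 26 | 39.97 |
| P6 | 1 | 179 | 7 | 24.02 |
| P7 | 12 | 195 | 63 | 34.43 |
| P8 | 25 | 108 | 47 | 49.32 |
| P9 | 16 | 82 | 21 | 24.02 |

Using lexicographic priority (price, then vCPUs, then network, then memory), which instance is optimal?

First minimize price: best is 24.02, kept {P3, P6, P9}.
Then maximize vCPUs: best is 27, kept {P3}.

P3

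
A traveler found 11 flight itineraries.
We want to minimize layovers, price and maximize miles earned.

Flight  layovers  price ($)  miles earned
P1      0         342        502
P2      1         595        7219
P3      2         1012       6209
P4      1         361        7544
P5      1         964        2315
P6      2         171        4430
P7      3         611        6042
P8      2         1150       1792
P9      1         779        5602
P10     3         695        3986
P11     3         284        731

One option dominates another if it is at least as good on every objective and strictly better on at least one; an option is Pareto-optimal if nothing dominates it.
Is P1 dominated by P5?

No

P5 vs P1: P5 is worse on layovers (1 vs 0), so it does not dominate P1.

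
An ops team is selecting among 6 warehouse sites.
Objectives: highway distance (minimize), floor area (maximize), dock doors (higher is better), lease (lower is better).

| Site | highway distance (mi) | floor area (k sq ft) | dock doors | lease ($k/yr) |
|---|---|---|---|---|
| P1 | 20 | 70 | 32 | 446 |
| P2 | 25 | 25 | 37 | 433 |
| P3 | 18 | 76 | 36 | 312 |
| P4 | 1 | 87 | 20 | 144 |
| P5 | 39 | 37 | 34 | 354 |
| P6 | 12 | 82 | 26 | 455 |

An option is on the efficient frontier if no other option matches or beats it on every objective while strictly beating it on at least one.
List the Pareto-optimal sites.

P1: dominated by P3 (highway distance 18≤20, floor area 76≥70, dock doors 36≥32, lease 312≤446).
P2: not dominated (best dock doors).
P3: not dominated.
P4: not dominated (best highway distance).
P5: dominated by P3 (highway distance 18≤39, floor area 76≥37, dock doors 36≥34, lease 312≤354).
P6: not dominated.

P2, P3, P4, P6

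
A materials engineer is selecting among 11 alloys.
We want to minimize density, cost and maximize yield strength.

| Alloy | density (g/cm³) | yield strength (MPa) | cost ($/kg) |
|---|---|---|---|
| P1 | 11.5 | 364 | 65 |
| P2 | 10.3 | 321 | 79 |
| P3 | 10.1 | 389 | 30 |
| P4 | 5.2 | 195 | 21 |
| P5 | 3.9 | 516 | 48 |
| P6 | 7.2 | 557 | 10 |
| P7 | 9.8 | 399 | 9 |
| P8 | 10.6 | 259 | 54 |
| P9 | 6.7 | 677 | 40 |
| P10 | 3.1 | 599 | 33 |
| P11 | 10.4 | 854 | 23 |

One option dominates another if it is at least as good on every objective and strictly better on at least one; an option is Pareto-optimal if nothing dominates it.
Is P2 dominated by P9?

Yes

P9 vs P2: density 6.7≤10.3, yield strength 677≥321, cost 40≤79 — P9 is at least as good on every objective with at least one strict improvement.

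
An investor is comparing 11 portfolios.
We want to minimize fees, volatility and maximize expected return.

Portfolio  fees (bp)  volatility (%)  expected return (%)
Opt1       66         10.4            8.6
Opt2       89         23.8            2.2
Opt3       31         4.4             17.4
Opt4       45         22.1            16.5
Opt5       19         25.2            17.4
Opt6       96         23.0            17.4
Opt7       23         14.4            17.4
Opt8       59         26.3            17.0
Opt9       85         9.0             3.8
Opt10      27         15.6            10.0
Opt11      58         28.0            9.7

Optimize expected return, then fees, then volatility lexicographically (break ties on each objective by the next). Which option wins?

Opt5

First maximize expected return: best is 17.4, kept {Opt3, Opt5, Opt6, Opt7}.
Then minimize fees: best is 19, kept {Opt5}.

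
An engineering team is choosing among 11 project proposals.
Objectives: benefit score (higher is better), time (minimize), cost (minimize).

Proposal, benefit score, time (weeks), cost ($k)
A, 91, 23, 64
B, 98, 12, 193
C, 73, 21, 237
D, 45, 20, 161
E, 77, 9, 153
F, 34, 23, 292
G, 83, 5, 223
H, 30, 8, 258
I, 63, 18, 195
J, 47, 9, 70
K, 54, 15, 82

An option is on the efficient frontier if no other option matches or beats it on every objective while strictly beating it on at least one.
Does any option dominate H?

G vs H: benefit score 83≥30, time 5≤8, cost 223≤258 — G is at least as good on every objective and strictly better on at least one, so G dominates H.

Yes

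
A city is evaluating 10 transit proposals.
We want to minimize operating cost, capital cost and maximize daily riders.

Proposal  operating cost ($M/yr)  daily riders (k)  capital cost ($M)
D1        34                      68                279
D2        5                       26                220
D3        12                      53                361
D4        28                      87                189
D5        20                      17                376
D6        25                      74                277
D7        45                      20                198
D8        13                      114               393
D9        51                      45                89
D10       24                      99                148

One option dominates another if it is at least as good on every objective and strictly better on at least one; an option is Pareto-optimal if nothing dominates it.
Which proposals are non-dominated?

D2, D3, D8, D9, D10

D1: dominated by D4 (operating cost 28≤34, daily riders 87≥68, capital cost 189≤279).
D2: not dominated (best operating cost).
D3: not dominated.
D4: dominated by D10 (operating cost 24≤28, daily riders 99≥87, capital cost 148≤189).
D5: dominated by D2 (operating cost 5≤20, daily riders 26≥17, capital cost 220≤376).
D6: dominated by D10 (operating cost 24≤25, daily riders 99≥74, capital cost 148≤277).
D7: dominated by D4 (operating cost 28≤45, daily riders 87≥20, capital cost 189≤198).
D8: not dominated (best daily riders).
D9: not dominated (best capital cost).
D10: not dominated.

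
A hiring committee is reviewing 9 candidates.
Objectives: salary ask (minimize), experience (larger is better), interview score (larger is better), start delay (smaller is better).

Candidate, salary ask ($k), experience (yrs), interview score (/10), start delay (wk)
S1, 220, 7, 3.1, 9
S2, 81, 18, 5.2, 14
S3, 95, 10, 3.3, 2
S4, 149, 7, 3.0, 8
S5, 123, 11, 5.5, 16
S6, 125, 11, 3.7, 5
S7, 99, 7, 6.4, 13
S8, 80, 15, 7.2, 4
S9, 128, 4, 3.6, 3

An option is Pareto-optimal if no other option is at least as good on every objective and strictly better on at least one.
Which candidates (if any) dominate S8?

S1: worse on salary ask (220 vs 80).
S2: worse on salary ask (81 vs 80).
S3: worse on salary ask (95 vs 80).
S4: worse on salary ask (149 vs 80).
S5: worse on salary ask (123 vs 80).
S6: worse on salary ask (125 vs 80).
S7: worse on salary ask (99 vs 80).
S9: worse on salary ask (128 vs 80).
No option dominates S8.

none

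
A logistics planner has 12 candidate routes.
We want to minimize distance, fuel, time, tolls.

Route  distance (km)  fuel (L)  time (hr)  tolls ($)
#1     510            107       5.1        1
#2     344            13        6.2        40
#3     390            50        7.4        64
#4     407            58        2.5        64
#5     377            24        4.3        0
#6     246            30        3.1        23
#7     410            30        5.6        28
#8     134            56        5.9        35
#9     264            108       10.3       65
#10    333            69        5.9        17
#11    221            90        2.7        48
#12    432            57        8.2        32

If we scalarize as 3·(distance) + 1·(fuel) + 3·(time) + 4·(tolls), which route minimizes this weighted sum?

#8

#1: 3·510 + 1·107 + 3·5.1 + 4·1 = 1656.3
#2: 3·344 + 1·13 + 3·6.2 + 4·40 = 1223.6
#3: 3·390 + 1·50 + 3·7.4 + 4·64 = 1498.2
#4: 3·407 + 1·58 + 3·2.5 + 4·64 = 1542.5
#5: 3·377 + 1·24 + 3·4.3 + 4·0 = 1167.9
#6: 3·246 + 1·30 + 3·3.1 + 4·23 = 869.3
#7: 3·410 + 1·30 + 3·5.6 + 4·28 = 1388.8
#8: 3·134 + 1·56 + 3·5.9 + 4·35 = 615.7
#9: 3·264 + 1·108 + 3·10.3 + 4·65 = 1190.9
#10: 3·333 + 1·69 + 3·5.9 + 4·17 = 1153.7
#11: 3·221 + 1·90 + 3·2.7 + 4·48 = 953.1
#12: 3·432 + 1·57 + 3·8.2 + 4·32 = 1505.6
Lowest: #8 at 615.7.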